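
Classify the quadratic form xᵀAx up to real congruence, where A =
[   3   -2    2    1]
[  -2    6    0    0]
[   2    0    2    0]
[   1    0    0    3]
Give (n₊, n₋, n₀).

Answer: (3, 0, 1)

Derivation:
step 0: pivot 3 → sign +
step 1: pivot 14/3 → sign +
step 2: pivot 2/7 → sign +
step 3: row/col 3 already zero → sign 0
signature = (3, 0, 1)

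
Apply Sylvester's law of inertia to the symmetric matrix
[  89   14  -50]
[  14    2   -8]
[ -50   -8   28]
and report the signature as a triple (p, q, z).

Answer: (1, 1, 1)

Derivation:
step 0: pivot 89 → sign +
step 1: pivot -18/89 → sign −
step 2: row/col 2 already zero → sign 0
signature = (1, 1, 1)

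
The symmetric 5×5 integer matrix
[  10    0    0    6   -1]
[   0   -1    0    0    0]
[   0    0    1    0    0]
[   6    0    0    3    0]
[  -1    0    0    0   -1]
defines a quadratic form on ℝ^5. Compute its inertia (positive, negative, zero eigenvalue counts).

step 0: pivot 10 → sign +
step 1: pivot -1 → sign −
step 2: pivot 1 → sign +
step 3: pivot -3/5 → sign −
step 4: pivot -1/2 → sign −
signature = (2, 3, 0)

Answer: (2, 3, 0)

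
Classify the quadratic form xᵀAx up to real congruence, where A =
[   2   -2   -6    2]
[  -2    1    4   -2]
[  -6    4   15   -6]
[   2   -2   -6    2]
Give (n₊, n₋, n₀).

Answer: (2, 1, 1)

Derivation:
step 0: pivot 2 → sign +
step 1: pivot -1 → sign −
step 2: pivot 1 → sign +
step 3: row/col 3 already zero → sign 0
signature = (2, 1, 1)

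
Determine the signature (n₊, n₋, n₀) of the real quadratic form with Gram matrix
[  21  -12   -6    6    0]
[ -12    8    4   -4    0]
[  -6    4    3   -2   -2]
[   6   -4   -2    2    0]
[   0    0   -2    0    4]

step 0: pivot 21 → sign +
step 1: pivot 8/7 → sign +
step 2: pivot 1 → sign +
step 3: row/col 3 already zero → sign 0
step 4: row/col 4 already zero → sign 0
signature = (3, 0, 2)

Answer: (3, 0, 2)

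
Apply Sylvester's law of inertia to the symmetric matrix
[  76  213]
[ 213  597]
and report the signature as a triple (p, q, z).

Answer: (2, 0, 0)

Derivation:
step 0: pivot 76 → sign +
step 1: pivot 3/76 → sign +
signature = (2, 0, 0)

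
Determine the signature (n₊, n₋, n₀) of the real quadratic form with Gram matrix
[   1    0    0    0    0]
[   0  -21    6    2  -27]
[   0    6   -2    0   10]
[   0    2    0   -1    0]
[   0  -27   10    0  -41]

Answer: (2, 2, 1)

Derivation:
step 0: pivot 1 → sign +
step 1: pivot -21 → sign −
step 2: pivot -2/7 → sign −
step 3: pivot 1/3 → sign +
step 4: row/col 4 already zero → sign 0
signature = (2, 2, 1)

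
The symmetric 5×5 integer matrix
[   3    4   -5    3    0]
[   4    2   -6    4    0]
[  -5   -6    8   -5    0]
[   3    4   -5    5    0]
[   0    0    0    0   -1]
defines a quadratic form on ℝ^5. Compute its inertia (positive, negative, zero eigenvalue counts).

Answer: (2, 3, 0)

Derivation:
step 0: pivot 3 → sign +
step 1: pivot -10/3 → sign −
step 2: pivot -1/5 → sign −
step 3: pivot 2 → sign +
step 4: pivot -1 → sign −
signature = (2, 3, 0)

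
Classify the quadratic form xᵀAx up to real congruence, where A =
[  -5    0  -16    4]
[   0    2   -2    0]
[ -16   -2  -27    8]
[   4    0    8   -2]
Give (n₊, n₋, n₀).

step 0: pivot -5 → sign −
step 1: pivot 2 → sign +
step 2: pivot 111/5 → sign +
step 3: pivot 6/37 → sign +
signature = (3, 1, 0)

Answer: (3, 1, 0)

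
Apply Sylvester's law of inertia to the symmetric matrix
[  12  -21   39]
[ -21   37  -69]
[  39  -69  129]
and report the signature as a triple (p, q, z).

step 0: pivot 12 → sign +
step 1: pivot 1/4 → sign +
step 2: row/col 2 already zero → sign 0
signature = (2, 0, 1)

Answer: (2, 0, 1)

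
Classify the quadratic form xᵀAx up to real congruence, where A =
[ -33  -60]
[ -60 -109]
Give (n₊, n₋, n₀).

Answer: (1, 1, 0)

Derivation:
step 0: pivot -33 → sign −
step 1: pivot 1/11 → sign +
signature = (1, 1, 0)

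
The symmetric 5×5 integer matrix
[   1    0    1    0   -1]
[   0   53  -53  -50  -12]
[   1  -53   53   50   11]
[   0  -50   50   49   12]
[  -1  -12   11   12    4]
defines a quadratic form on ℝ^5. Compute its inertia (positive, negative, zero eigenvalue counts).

step 0: pivot 1 → sign +
step 1: pivot 53 → sign +
step 2: pivot -1 → sign −
step 3: pivot 97/53 → sign +
step 4: pivot 3/97 → sign +
signature = (4, 1, 0)

Answer: (4, 1, 0)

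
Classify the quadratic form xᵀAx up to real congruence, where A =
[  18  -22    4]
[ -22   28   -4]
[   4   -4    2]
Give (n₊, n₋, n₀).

step 0: pivot 18 → sign +
step 1: pivot 10/9 → sign +
step 2: pivot 2/5 → sign +
signature = (3, 0, 0)

Answer: (3, 0, 0)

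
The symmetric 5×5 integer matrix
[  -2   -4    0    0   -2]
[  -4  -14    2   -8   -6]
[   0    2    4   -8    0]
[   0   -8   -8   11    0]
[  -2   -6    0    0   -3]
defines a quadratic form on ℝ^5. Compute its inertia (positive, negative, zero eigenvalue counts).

step 0: pivot -2 → sign −
step 1: pivot -6 → sign −
step 2: pivot 14/3 → sign +
step 3: pivot -19/7 → sign −
step 4: pivot 1/19 → sign +
signature = (2, 3, 0)

Answer: (2, 3, 0)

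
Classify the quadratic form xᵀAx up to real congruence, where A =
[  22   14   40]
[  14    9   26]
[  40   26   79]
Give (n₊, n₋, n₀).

Answer: (3, 0, 0)

Derivation:
step 0: pivot 22 → sign +
step 1: pivot 1/11 → sign +
step 2: pivot 3 → sign +
signature = (3, 0, 0)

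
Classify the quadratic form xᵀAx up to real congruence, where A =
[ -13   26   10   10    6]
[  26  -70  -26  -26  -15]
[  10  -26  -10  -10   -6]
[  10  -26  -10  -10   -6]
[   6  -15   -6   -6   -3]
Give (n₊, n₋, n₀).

step 0: pivot -13 → sign −
step 1: pivot -18 → sign −
step 2: pivot -4/13 → sign −
step 3: pivot 3/4 → sign +
step 4: row/col 4 already zero → sign 0
signature = (1, 3, 1)

Answer: (1, 3, 1)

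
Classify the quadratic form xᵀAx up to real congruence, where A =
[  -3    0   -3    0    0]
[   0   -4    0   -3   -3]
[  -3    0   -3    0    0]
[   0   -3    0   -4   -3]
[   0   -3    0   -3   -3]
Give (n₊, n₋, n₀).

step 0: pivot -3 → sign −
step 1: pivot -4 → sign −
step 2: pivot -7/4 → sign −
step 3: pivot -3/7 → sign −
step 4: row/col 4 already zero → sign 0
signature = (0, 4, 1)

Answer: (0, 4, 1)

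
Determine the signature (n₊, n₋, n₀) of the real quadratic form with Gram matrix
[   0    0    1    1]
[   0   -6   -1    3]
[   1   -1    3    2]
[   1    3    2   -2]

step 0: pivot -6 → sign −
step 1: pivot 19/6 → sign +
step 2: pivot -6/19 → sign −
step 3: pivot -1/3 → sign −
signature = (1, 3, 0)

Answer: (1, 3, 0)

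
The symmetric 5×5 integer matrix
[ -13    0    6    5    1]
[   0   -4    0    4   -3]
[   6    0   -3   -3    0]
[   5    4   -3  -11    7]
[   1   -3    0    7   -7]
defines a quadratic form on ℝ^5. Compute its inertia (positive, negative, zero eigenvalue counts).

Answer: (0, 5, 0)

Derivation:
step 0: pivot -13 → sign −
step 1: pivot -4 → sign −
step 2: pivot -3/13 → sign −
step 3: pivot -3 → sign −
step 4: pivot -3/4 → sign −
signature = (0, 5, 0)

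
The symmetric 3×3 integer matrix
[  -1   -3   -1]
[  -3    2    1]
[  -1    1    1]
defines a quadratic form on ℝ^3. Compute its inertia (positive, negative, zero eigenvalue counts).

Answer: (2, 1, 0)

Derivation:
step 0: pivot -1 → sign −
step 1: pivot 11 → sign +
step 2: pivot 6/11 → sign +
signature = (2, 1, 0)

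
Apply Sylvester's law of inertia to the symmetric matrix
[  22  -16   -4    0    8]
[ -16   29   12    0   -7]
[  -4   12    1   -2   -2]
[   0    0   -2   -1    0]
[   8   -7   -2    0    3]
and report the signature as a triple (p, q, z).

Answer: (3, 2, 0)

Derivation:
step 0: pivot 22 → sign +
step 1: pivot 191/11 → sign +
step 2: pivot -857/191 → sign −
step 3: pivot -93/857 → sign −
step 4: pivot 2/93 → sign +
signature = (3, 2, 0)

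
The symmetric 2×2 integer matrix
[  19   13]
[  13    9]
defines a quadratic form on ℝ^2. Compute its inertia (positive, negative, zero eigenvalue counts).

step 0: pivot 19 → sign +
step 1: pivot 2/19 → sign +
signature = (2, 0, 0)

Answer: (2, 0, 0)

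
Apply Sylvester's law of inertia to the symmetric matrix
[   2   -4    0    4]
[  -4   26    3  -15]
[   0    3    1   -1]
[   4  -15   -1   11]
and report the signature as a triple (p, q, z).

step 0: pivot 2 → sign +
step 1: pivot 18 → sign +
step 2: pivot 1/2 → sign +
step 3: pivot 2/9 → sign +
signature = (4, 0, 0)

Answer: (4, 0, 0)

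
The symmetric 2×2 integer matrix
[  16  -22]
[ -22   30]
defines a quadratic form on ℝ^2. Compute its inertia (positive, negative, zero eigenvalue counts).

step 0: pivot 16 → sign +
step 1: pivot -1/4 → sign −
signature = (1, 1, 0)

Answer: (1, 1, 0)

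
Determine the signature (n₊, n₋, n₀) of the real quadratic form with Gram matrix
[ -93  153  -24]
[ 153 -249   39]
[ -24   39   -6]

step 0: pivot -93 → sign −
step 1: pivot 84/31 → sign +
step 2: pivot 3/28 → sign +
signature = (2, 1, 0)

Answer: (2, 1, 0)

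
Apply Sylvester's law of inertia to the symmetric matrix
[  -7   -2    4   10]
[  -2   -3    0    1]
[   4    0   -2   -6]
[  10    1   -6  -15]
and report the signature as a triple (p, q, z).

Answer: (2, 2, 0)

Derivation:
step 0: pivot -7 → sign −
step 1: pivot -17/7 → sign −
step 2: pivot 14/17 → sign +
step 3: pivot 2/7 → sign +
signature = (2, 2, 0)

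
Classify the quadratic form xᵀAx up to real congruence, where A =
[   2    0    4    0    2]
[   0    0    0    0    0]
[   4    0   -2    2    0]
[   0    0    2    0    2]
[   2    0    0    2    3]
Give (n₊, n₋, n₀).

Answer: (2, 2, 1)

Derivation:
step 0: pivot 2 → sign +
step 1: pivot -10 → sign −
step 2: pivot 2/5 → sign +
step 3: pivot -1 → sign −
step 4: row/col 4 already zero → sign 0
signature = (2, 2, 1)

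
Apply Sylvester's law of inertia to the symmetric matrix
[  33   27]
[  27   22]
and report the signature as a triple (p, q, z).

step 0: pivot 33 → sign +
step 1: pivot -1/11 → sign −
signature = (1, 1, 0)

Answer: (1, 1, 0)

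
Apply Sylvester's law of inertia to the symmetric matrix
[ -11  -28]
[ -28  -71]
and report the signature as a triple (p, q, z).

Answer: (1, 1, 0)

Derivation:
step 0: pivot -11 → sign −
step 1: pivot 3/11 → sign +
signature = (1, 1, 0)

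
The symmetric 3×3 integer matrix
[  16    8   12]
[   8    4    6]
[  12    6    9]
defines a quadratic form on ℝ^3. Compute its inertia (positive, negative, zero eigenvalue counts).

Answer: (1, 0, 2)

Derivation:
step 0: pivot 16 → sign +
step 1: row/col 1 already zero → sign 0
step 2: row/col 2 already zero → sign 0
signature = (1, 0, 2)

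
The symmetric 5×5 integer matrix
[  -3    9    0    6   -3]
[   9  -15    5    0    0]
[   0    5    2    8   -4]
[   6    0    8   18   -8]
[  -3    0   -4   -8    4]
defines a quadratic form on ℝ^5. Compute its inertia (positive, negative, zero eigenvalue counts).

step 0: pivot -3 → sign −
step 1: pivot 12 → sign +
step 2: pivot -1/12 → sign −
step 3: pivot 6 → sign +
step 4: pivot 1/3 → sign +
signature = (3, 2, 0)

Answer: (3, 2, 0)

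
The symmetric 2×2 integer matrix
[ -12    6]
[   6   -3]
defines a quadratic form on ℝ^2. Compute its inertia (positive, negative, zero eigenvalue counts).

Answer: (0, 1, 1)

Derivation:
step 0: pivot -12 → sign −
step 1: row/col 1 already zero → sign 0
signature = (0, 1, 1)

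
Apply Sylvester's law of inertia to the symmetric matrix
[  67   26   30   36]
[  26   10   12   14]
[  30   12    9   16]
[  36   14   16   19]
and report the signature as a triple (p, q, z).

Answer: (1, 3, 0)

Derivation:
step 0: pivot 67 → sign +
step 1: pivot -6/67 → sign −
step 2: pivot -3 → sign −
step 3: pivot -1/3 → sign −
signature = (1, 3, 0)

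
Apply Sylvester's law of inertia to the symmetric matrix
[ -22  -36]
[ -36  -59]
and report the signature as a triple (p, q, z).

step 0: pivot -22 → sign −
step 1: pivot -1/11 → sign −
signature = (0, 2, 0)

Answer: (0, 2, 0)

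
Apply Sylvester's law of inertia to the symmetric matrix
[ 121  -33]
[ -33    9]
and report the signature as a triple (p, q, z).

Answer: (1, 0, 1)

Derivation:
step 0: pivot 121 → sign +
step 1: row/col 1 already zero → sign 0
signature = (1, 0, 1)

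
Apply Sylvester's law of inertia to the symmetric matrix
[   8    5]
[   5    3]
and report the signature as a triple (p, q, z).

Answer: (1, 1, 0)

Derivation:
step 0: pivot 8 → sign +
step 1: pivot -1/8 → sign −
signature = (1, 1, 0)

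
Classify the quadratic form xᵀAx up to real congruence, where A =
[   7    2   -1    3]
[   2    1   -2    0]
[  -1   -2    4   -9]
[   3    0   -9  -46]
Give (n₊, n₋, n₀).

Answer: (2, 2, 0)

Derivation:
step 0: pivot 7 → sign +
step 1: pivot 3/7 → sign +
step 2: pivot -3 → sign −
step 3: pivot -1 → sign −
signature = (2, 2, 0)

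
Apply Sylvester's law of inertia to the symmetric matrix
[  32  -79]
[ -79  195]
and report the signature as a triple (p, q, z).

step 0: pivot 32 → sign +
step 1: pivot -1/32 → sign −
signature = (1, 1, 0)

Answer: (1, 1, 0)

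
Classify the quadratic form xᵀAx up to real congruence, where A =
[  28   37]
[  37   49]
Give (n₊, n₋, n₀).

Answer: (2, 0, 0)

Derivation:
step 0: pivot 28 → sign +
step 1: pivot 3/28 → sign +
signature = (2, 0, 0)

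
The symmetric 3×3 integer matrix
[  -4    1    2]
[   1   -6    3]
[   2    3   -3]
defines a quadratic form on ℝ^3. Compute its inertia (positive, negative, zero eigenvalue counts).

step 0: pivot -4 → sign −
step 1: pivot -23/4 → sign −
step 2: pivot 3/23 → sign +
signature = (1, 2, 0)

Answer: (1, 2, 0)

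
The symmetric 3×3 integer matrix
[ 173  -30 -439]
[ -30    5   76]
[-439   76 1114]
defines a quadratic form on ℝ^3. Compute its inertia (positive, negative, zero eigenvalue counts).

Answer: (2, 1, 0)

Derivation:
step 0: pivot 173 → sign +
step 1: pivot -35/173 → sign −
step 2: pivot 3/35 → sign +
signature = (2, 1, 0)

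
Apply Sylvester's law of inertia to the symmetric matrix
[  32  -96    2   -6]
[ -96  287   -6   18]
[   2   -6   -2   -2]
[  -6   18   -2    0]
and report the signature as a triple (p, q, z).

Answer: (2, 2, 0)

Derivation:
step 0: pivot 32 → sign +
step 1: pivot -1 → sign −
step 2: pivot -17/8 → sign −
step 3: pivot 2/17 → sign +
signature = (2, 2, 0)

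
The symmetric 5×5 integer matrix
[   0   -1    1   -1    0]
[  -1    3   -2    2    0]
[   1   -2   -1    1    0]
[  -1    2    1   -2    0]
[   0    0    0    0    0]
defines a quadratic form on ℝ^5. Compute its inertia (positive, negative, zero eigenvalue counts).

step 0: pivot 3 → sign +
step 1: pivot -1/3 → sign −
step 2: pivot -2 → sign −
step 3: pivot -1 → sign −
step 4: row/col 4 already zero → sign 0
signature = (1, 3, 1)

Answer: (1, 3, 1)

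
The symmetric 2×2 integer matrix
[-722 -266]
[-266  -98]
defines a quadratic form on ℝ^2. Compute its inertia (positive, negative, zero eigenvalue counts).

step 0: pivot -722 → sign −
step 1: row/col 1 already zero → sign 0
signature = (0, 1, 1)

Answer: (0, 1, 1)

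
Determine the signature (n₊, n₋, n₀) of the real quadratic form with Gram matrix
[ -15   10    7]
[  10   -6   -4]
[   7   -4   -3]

Answer: (1, 2, 0)

Derivation:
step 0: pivot -15 → sign −
step 1: pivot 2/3 → sign +
step 2: pivot -2/5 → sign −
signature = (1, 2, 0)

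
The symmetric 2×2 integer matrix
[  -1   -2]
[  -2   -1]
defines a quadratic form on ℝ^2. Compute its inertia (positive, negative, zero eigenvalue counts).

step 0: pivot -1 → sign −
step 1: pivot 3 → sign +
signature = (1, 1, 0)

Answer: (1, 1, 0)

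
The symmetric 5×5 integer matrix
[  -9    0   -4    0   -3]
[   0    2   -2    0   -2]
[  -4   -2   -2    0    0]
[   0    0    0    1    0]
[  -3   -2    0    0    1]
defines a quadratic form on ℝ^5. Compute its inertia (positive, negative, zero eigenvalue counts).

step 0: pivot -9 → sign −
step 1: pivot 2 → sign +
step 2: pivot -20/9 → sign −
step 3: pivot 1 → sign +
step 4: pivot 1/5 → sign +
signature = (3, 2, 0)

Answer: (3, 2, 0)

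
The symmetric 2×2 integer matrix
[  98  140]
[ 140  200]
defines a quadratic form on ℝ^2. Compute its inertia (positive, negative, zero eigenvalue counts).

step 0: pivot 98 → sign +
step 1: row/col 1 already zero → sign 0
signature = (1, 0, 1)

Answer: (1, 0, 1)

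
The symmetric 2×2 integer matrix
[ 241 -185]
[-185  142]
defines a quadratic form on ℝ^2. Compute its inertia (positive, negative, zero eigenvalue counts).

Answer: (1, 1, 0)

Derivation:
step 0: pivot 241 → sign +
step 1: pivot -3/241 → sign −
signature = (1, 1, 0)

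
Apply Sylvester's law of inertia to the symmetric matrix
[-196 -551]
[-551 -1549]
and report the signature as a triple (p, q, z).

step 0: pivot -196 → sign −
step 1: pivot -3/196 → sign −
signature = (0, 2, 0)

Answer: (0, 2, 0)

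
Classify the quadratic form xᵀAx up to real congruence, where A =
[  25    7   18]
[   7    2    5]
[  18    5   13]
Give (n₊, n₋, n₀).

Answer: (2, 0, 1)

Derivation:
step 0: pivot 25 → sign +
step 1: pivot 1/25 → sign +
step 2: row/col 2 already zero → sign 0
signature = (2, 0, 1)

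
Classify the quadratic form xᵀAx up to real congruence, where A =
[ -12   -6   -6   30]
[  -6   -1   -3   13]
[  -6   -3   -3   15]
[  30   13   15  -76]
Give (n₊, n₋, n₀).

Answer: (1, 2, 1)

Derivation:
step 0: pivot -12 → sign −
step 1: pivot 2 → sign +
step 2: pivot -3 → sign −
step 3: row/col 3 already zero → sign 0
signature = (1, 2, 1)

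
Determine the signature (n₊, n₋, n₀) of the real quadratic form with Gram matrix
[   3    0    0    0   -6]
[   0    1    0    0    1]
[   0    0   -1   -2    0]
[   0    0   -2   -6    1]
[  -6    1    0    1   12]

Answer: (2, 3, 0)

Derivation:
step 0: pivot 3 → sign +
step 1: pivot 1 → sign +
step 2: pivot -1 → sign −
step 3: pivot -2 → sign −
step 4: pivot -1/2 → sign −
signature = (2, 3, 0)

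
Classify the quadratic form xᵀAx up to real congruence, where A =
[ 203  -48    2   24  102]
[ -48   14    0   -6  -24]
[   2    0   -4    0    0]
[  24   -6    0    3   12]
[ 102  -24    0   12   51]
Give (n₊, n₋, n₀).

Answer: (3, 1, 1)

Derivation:
step 0: pivot 203 → sign +
step 1: pivot 538/203 → sign +
step 2: pivot -1104/269 → sign −
step 3: pivot 3/23 → sign +
step 4: row/col 4 already zero → sign 0
signature = (3, 1, 1)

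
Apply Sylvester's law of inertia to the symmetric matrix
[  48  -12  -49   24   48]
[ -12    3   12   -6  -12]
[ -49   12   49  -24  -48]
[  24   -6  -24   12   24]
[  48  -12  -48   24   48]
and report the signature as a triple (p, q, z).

step 0: pivot 48 → sign +
step 1: pivot -49/48 → sign −
step 2: pivot 3/49 → sign +
step 3: row/col 3 already zero → sign 0
step 4: row/col 4 already zero → sign 0
signature = (2, 1, 2)

Answer: (2, 1, 2)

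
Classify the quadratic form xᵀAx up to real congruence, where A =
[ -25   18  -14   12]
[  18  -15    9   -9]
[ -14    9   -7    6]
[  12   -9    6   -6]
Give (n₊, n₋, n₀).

Answer: (1, 3, 0)

Derivation:
step 0: pivot -25 → sign −
step 1: pivot -51/25 → sign −
step 2: pivot 24/17 → sign +
step 3: pivot -3/8 → sign −
signature = (1, 3, 0)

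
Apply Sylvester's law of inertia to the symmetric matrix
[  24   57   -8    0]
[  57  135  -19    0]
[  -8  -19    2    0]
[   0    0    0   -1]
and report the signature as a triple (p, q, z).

Answer: (1, 3, 0)

Derivation:
step 0: pivot 24 → sign +
step 1: pivot -3/8 → sign −
step 2: pivot -2/3 → sign −
step 3: pivot -1 → sign −
signature = (1, 3, 0)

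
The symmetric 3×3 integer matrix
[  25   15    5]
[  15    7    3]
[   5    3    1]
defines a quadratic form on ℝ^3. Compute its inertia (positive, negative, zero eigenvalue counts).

Answer: (1, 1, 1)

Derivation:
step 0: pivot 25 → sign +
step 1: pivot -2 → sign −
step 2: row/col 2 already zero → sign 0
signature = (1, 1, 1)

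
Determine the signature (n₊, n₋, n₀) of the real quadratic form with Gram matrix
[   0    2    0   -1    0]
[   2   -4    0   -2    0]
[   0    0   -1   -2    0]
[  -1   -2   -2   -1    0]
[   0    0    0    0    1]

Answer: (2, 2, 1)

Derivation:
step 0: pivot -4 → sign −
step 1: pivot 1 → sign +
step 2: pivot -1 → sign −
step 3: pivot 1 → sign +
step 4: row/col 4 already zero → sign 0
signature = (2, 2, 1)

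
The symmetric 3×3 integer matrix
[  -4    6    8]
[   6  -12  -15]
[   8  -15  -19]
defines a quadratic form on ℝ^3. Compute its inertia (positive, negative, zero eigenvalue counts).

step 0: pivot -4 → sign −
step 1: pivot -3 → sign −
step 2: row/col 2 already zero → sign 0
signature = (0, 2, 1)

Answer: (0, 2, 1)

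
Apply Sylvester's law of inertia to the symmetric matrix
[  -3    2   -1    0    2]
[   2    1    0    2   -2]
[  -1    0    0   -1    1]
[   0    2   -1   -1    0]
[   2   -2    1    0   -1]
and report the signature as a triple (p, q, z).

Answer: (3, 2, 0)

Derivation:
step 0: pivot -3 → sign −
step 1: pivot 7/3 → sign +
step 2: pivot 1/7 → sign +
step 3: pivot -4 → sign −
step 4: pivot 1/4 → sign +
signature = (3, 2, 0)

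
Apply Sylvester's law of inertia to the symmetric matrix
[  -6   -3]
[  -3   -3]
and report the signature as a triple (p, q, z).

Answer: (0, 2, 0)

Derivation:
step 0: pivot -6 → sign −
step 1: pivot -3/2 → sign −
signature = (0, 2, 0)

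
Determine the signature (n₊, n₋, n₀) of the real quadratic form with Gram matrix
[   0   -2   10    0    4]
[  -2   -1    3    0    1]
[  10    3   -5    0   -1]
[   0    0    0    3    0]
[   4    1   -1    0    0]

Answer: (2, 1, 2)

Derivation:
step 0: pivot -1 → sign −
step 1: pivot 4 → sign +
step 2: pivot 3 → sign +
step 3: row/col 3 already zero → sign 0
step 4: row/col 4 already zero → sign 0
signature = (2, 1, 2)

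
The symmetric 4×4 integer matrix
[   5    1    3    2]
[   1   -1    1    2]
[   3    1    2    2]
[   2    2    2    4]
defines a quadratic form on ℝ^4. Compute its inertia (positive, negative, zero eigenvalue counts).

step 0: pivot 5 → sign +
step 1: pivot -6/5 → sign −
step 2: pivot 1/3 → sign +
step 3: row/col 3 already zero → sign 0
signature = (2, 1, 1)

Answer: (2, 1, 1)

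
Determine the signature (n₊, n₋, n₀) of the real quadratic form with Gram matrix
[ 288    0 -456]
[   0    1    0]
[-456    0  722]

step 0: pivot 288 → sign +
step 1: pivot 1 → sign +
step 2: row/col 2 already zero → sign 0
signature = (2, 0, 1)

Answer: (2, 0, 1)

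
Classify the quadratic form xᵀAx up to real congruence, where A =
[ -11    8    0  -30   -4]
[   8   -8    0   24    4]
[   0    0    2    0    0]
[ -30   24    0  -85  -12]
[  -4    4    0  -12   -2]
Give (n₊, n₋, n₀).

step 0: pivot -11 → sign −
step 1: pivot -24/11 → sign −
step 2: pivot 2 → sign +
step 3: pivot -1 → sign −
step 4: row/col 4 already zero → sign 0
signature = (1, 3, 1)

Answer: (1, 3, 1)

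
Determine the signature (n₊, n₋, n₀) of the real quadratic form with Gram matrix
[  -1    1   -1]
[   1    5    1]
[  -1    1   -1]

step 0: pivot -1 → sign −
step 1: pivot 6 → sign +
step 2: row/col 2 already zero → sign 0
signature = (1, 1, 1)

Answer: (1, 1, 1)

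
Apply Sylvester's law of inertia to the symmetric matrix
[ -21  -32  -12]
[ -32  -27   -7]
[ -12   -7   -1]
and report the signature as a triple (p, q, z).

Answer: (2, 1, 0)

Derivation:
step 0: pivot -21 → sign −
step 1: pivot 457/21 → sign +
step 2: pivot 2/457 → sign +
signature = (2, 1, 0)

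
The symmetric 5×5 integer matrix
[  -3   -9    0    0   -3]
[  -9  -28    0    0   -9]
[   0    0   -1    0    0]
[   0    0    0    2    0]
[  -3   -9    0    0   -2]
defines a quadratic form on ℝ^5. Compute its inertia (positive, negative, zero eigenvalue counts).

step 0: pivot -3 → sign −
step 1: pivot -1 → sign −
step 2: pivot -1 → sign −
step 3: pivot 2 → sign +
step 4: pivot 1 → sign +
signature = (2, 3, 0)

Answer: (2, 3, 0)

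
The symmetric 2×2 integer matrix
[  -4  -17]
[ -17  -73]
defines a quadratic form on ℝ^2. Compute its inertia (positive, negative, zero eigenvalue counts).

step 0: pivot -4 → sign −
step 1: pivot -3/4 → sign −
signature = (0, 2, 0)

Answer: (0, 2, 0)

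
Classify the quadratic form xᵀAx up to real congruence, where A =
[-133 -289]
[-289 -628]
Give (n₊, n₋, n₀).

step 0: pivot -133 → sign −
step 1: pivot -3/133 → sign −
signature = (0, 2, 0)

Answer: (0, 2, 0)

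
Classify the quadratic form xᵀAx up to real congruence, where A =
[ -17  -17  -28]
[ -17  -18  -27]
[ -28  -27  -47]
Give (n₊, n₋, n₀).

step 0: pivot -17 → sign −
step 1: pivot -1 → sign −
step 2: pivot 2/17 → sign +
signature = (1, 2, 0)

Answer: (1, 2, 0)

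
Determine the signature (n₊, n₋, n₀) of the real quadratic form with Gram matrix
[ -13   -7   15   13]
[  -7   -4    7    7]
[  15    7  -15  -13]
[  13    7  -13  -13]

Answer: (1, 3, 0)

Derivation:
step 0: pivot -13 → sign −
step 1: pivot -3/13 → sign −
step 2: pivot 22/3 → sign +
step 3: pivot -6/11 → sign −
signature = (1, 3, 0)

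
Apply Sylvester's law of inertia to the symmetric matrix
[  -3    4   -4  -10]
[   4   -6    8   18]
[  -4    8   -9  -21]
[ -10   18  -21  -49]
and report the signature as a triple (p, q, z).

step 0: pivot -3 → sign −
step 1: pivot -2/3 → sign −
step 2: pivot 7 → sign +
step 3: pivot -2/7 → sign −
signature = (1, 3, 0)

Answer: (1, 3, 0)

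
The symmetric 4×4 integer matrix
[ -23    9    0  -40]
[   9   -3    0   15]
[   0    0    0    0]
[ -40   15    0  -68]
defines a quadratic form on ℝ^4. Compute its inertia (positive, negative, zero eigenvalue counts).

Answer: (2, 1, 1)

Derivation:
step 0: pivot -23 → sign −
step 1: pivot 12/23 → sign +
step 2: pivot 3/4 → sign +
step 3: row/col 3 already zero → sign 0
signature = (2, 1, 1)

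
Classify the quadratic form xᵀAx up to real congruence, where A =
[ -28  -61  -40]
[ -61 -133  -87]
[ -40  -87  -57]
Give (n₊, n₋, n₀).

step 0: pivot -28 → sign −
step 1: pivot -3/28 → sign −
step 2: pivot 1/3 → sign +
signature = (1, 2, 0)

Answer: (1, 2, 0)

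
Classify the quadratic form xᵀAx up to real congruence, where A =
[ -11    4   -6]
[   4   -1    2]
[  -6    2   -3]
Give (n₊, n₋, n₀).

step 0: pivot -11 → sign −
step 1: pivot 5/11 → sign +
step 2: pivot 1/5 → sign +
signature = (2, 1, 0)

Answer: (2, 1, 0)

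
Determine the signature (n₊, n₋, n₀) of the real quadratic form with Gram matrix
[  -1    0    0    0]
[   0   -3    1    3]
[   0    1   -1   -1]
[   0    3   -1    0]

step 0: pivot -1 → sign −
step 1: pivot -3 → sign −
step 2: pivot -2/3 → sign −
step 3: pivot 3 → sign +
signature = (1, 3, 0)

Answer: (1, 3, 0)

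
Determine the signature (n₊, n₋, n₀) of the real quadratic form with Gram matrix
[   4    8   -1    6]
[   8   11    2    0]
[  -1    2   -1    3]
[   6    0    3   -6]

Answer: (3, 1, 0)

Derivation:
step 0: pivot 4 → sign +
step 1: pivot -5 → sign −
step 2: pivot 39/20 → sign +
step 3: pivot 6/13 → sign +
signature = (3, 1, 0)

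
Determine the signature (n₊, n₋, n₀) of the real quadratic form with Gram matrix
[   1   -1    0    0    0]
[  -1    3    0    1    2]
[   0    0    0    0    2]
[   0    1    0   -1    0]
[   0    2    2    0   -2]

step 0: pivot 1 → sign +
step 1: pivot 2 → sign +
step 2: pivot -3/2 → sign −
step 3: pivot -10/3 → sign −
step 4: pivot 6/5 → sign +
signature = (3, 2, 0)

Answer: (3, 2, 0)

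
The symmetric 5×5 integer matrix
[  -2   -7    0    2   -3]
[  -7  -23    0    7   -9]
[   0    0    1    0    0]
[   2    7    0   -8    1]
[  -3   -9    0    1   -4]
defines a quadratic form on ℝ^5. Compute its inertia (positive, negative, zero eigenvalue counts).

Answer: (2, 3, 0)

Derivation:
step 0: pivot -2 → sign −
step 1: pivot 3/2 → sign +
step 2: pivot 1 → sign +
step 3: pivot -6 → sign −
step 4: pivot -1/3 → sign −
signature = (2, 3, 0)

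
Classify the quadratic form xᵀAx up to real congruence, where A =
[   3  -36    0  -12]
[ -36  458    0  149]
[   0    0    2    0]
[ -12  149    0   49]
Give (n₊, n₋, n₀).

Answer: (4, 0, 0)

Derivation:
step 0: pivot 3 → sign +
step 1: pivot 26 → sign +
step 2: pivot 2 → sign +
step 3: pivot 1/26 → sign +
signature = (4, 0, 0)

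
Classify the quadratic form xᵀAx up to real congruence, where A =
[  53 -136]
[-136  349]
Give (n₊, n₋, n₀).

step 0: pivot 53 → sign +
step 1: pivot 1/53 → sign +
signature = (2, 0, 0)

Answer: (2, 0, 0)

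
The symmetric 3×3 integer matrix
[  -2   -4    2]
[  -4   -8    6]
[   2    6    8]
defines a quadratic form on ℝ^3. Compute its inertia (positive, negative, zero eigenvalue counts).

Answer: (1, 2, 0)

Derivation:
step 0: pivot -2 → sign −
step 1: pivot 10 → sign +
step 2: pivot -2/5 → sign −
signature = (1, 2, 0)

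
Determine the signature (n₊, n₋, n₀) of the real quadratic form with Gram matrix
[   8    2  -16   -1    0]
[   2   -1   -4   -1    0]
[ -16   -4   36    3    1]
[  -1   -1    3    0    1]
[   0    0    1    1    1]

Answer: (3, 2, 0)

Derivation:
step 0: pivot 8 → sign +
step 1: pivot -3/2 → sign −
step 2: pivot 4 → sign +
step 3: pivot 3/4 → sign +
step 4: pivot -3/4 → sign −
signature = (3, 2, 0)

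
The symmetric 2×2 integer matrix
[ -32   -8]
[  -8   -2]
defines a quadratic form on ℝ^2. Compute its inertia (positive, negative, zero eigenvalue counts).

Answer: (0, 1, 1)

Derivation:
step 0: pivot -32 → sign −
step 1: row/col 1 already zero → sign 0
signature = (0, 1, 1)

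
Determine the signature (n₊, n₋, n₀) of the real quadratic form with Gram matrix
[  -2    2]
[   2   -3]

Answer: (0, 2, 0)

Derivation:
step 0: pivot -2 → sign −
step 1: pivot -1 → sign −
signature = (0, 2, 0)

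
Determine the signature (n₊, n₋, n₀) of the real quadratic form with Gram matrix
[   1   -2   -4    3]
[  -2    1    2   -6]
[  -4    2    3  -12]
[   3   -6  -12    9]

Answer: (1, 2, 1)

Derivation:
step 0: pivot 1 → sign +
step 1: pivot -3 → sign −
step 2: pivot -1 → sign −
step 3: row/col 3 already zero → sign 0
signature = (1, 2, 1)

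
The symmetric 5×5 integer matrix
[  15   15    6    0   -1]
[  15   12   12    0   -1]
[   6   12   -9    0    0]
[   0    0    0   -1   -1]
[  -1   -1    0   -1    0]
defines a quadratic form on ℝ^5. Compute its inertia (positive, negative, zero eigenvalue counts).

step 0: pivot 15 → sign +
step 1: pivot -3 → sign −
step 2: pivot 3/5 → sign +
step 3: pivot -1 → sign −
step 4: pivot 2/3 → sign +
signature = (3, 2, 0)

Answer: (3, 2, 0)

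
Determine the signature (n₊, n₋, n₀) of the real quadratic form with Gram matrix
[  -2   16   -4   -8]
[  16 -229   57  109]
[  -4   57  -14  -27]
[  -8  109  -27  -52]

step 0: pivot -2 → sign −
step 1: pivot -101 → sign −
step 2: pivot 19/101 → sign +
step 3: pivot -1/19 → sign −
signature = (1, 3, 0)

Answer: (1, 3, 0)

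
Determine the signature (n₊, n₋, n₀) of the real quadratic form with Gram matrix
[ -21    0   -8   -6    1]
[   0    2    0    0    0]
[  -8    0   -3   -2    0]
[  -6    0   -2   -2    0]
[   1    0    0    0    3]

step 0: pivot -21 → sign −
step 1: pivot 2 → sign +
step 2: pivot 1/21 → sign +
step 3: pivot -2 → sign −
step 4: pivot 2 → sign +
signature = (3, 2, 0)

Answer: (3, 2, 0)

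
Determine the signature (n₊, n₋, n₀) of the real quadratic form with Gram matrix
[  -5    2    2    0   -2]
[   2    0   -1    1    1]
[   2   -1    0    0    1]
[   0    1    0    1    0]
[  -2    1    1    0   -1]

Answer: (2, 2, 1)

Derivation:
step 0: pivot -5 → sign −
step 1: pivot 4/5 → sign +
step 2: pivot 3/4 → sign +
step 3: pivot -1/3 → sign −
step 4: row/col 4 already zero → sign 0
signature = (2, 2, 1)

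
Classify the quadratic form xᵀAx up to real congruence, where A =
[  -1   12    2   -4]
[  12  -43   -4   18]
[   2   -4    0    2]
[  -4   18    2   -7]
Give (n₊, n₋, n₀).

Answer: (2, 1, 1)

Derivation:
step 0: pivot -1 → sign −
step 1: pivot 101 → sign +
step 2: pivot 4/101 → sign +
step 3: row/col 3 already zero → sign 0
signature = (2, 1, 1)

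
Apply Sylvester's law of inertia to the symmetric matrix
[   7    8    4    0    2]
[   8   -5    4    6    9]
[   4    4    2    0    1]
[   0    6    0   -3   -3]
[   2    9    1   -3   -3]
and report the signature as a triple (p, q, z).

Answer: (2, 3, 0)

Derivation:
step 0: pivot 7 → sign +
step 1: pivot -99/7 → sign −
step 2: pivot -26/99 → sign −
step 3: pivot -3/13 → sign −
step 4: pivot 1/2 → sign +
signature = (2, 3, 0)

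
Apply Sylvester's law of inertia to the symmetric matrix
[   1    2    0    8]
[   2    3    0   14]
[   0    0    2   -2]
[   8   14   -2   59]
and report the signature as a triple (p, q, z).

step 0: pivot 1 → sign +
step 1: pivot -1 → sign −
step 2: pivot 2 → sign +
step 3: pivot -3 → sign −
signature = (2, 2, 0)

Answer: (2, 2, 0)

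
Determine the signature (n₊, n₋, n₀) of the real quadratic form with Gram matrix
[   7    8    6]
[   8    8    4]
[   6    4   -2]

step 0: pivot 7 → sign +
step 1: pivot -8/7 → sign −
step 2: row/col 2 already zero → sign 0
signature = (1, 1, 1)

Answer: (1, 1, 1)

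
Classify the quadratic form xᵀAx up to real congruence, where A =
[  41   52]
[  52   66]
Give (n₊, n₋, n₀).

Answer: (2, 0, 0)

Derivation:
step 0: pivot 41 → sign +
step 1: pivot 2/41 → sign +
signature = (2, 0, 0)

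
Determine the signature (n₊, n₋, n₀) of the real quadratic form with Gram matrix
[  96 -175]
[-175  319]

Answer: (1, 1, 0)

Derivation:
step 0: pivot 96 → sign +
step 1: pivot -1/96 → sign −
signature = (1, 1, 0)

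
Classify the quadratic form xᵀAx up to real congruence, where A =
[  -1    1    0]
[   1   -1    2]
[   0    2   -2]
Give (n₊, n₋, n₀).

step 0: pivot -1 → sign −
step 1: pivot -2 → sign −
step 2: pivot 2 → sign +
signature = (1, 2, 0)

Answer: (1, 2, 0)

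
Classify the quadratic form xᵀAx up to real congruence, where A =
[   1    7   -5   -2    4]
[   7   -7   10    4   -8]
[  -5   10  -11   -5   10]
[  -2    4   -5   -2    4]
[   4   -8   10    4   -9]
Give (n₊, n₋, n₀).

step 0: pivot 1 → sign +
step 1: pivot -56 → sign −
step 2: pivot 9/56 → sign +
step 3: pivot -2 → sign −
step 4: pivot -1 → sign −
signature = (2, 3, 0)

Answer: (2, 3, 0)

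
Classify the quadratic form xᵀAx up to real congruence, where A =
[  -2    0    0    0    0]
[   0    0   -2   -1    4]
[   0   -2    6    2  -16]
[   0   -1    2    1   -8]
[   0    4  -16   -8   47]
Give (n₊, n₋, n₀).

Answer: (2, 3, 0)

Derivation:
step 0: pivot -2 → sign −
step 1: pivot 6 → sign +
step 2: pivot -2/3 → sign −
step 3: pivot 1/2 → sign +
step 4: pivot -1 → sign −
signature = (2, 3, 0)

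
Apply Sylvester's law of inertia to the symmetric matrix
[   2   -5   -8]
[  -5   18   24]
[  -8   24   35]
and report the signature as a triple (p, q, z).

step 0: pivot 2 → sign +
step 1: pivot 11/2 → sign +
step 2: pivot 1/11 → sign +
signature = (3, 0, 0)

Answer: (3, 0, 0)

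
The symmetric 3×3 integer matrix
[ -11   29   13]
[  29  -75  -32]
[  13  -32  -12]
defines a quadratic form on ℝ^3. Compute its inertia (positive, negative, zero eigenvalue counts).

step 0: pivot -11 → sign −
step 1: pivot 16/11 → sign +
step 2: pivot -3/16 → sign −
signature = (1, 2, 0)

Answer: (1, 2, 0)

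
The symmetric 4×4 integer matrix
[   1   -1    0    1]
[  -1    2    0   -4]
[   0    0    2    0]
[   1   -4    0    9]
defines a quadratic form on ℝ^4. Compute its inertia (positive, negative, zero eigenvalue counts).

step 0: pivot 1 → sign +
step 1: pivot 1 → sign +
step 2: pivot 2 → sign +
step 3: pivot -1 → sign −
signature = (3, 1, 0)

Answer: (3, 1, 0)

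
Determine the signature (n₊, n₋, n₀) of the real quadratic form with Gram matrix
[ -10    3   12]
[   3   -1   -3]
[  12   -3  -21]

step 0: pivot -10 → sign −
step 1: pivot -1/10 → sign −
step 2: pivot -3 → sign −
signature = (0, 3, 0)

Answer: (0, 3, 0)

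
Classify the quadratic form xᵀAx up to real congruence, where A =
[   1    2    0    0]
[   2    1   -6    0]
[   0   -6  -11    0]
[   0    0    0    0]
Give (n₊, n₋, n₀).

step 0: pivot 1 → sign +
step 1: pivot -3 → sign −
step 2: pivot 1 → sign +
step 3: row/col 3 already zero → sign 0
signature = (2, 1, 1)

Answer: (2, 1, 1)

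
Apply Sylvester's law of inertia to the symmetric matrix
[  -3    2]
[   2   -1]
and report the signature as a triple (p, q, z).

step 0: pivot -3 → sign −
step 1: pivot 1/3 → sign +
signature = (1, 1, 0)

Answer: (1, 1, 0)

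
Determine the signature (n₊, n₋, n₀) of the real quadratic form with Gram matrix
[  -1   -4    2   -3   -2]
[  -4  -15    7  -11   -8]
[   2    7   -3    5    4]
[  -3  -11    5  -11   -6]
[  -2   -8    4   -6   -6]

step 0: pivot -1 → sign −
step 1: pivot 1 → sign +
step 2: pivot -3 → sign −
step 3: pivot -2 → sign −
step 4: row/col 4 already zero → sign 0
signature = (1, 3, 1)

Answer: (1, 3, 1)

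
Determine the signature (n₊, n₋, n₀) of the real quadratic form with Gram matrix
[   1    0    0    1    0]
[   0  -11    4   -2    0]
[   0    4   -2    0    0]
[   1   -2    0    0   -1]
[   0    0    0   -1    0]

Answer: (2, 3, 0)

Derivation:
step 0: pivot 1 → sign +
step 1: pivot -11 → sign −
step 2: pivot -6/11 → sign −
step 3: pivot 1/3 → sign +
step 4: pivot -3 → sign −
signature = (2, 3, 0)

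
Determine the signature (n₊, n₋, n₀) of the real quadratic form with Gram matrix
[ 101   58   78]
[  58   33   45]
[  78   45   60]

Answer: (1, 2, 0)

Derivation:
step 0: pivot 101 → sign +
step 1: pivot -31/101 → sign −
step 2: pivot -3/31 → sign −
signature = (1, 2, 0)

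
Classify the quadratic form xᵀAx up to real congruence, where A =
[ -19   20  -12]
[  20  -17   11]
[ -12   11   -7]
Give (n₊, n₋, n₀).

Answer: (1, 2, 0)

Derivation:
step 0: pivot -19 → sign −
step 1: pivot 77/19 → sign +
step 2: pivot -6/77 → sign −
signature = (1, 2, 0)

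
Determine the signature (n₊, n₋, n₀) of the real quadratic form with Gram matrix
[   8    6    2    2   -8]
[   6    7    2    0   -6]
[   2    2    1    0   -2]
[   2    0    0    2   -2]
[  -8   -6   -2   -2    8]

Answer: (4, 0, 1)

Derivation:
step 0: pivot 8 → sign +
step 1: pivot 5/2 → sign +
step 2: pivot 2/5 → sign +
step 3: pivot 1/2 → sign +
step 4: row/col 4 already zero → sign 0
signature = (4, 0, 1)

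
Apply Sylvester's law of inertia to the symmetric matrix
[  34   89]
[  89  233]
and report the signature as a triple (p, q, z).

step 0: pivot 34 → sign +
step 1: pivot 1/34 → sign +
signature = (2, 0, 0)

Answer: (2, 0, 0)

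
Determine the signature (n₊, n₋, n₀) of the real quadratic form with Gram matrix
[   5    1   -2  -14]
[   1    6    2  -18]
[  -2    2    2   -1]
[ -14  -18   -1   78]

step 0: pivot 5 → sign +
step 1: pivot 29/5 → sign +
step 2: pivot 6/29 → sign +
step 3: pivot -3/2 → sign −
signature = (3, 1, 0)

Answer: (3, 1, 0)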